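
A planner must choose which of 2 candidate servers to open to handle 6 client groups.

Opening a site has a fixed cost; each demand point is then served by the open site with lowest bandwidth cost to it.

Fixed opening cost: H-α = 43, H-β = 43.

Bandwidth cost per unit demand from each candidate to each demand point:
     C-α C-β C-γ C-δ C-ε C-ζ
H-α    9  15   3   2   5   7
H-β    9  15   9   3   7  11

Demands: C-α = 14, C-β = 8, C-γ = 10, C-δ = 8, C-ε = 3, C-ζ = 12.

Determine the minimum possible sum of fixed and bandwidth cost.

Open {H-α}: assign each demand point to its cheapest open site.
  C-α→H-α 14×9=126, C-β→H-α 8×15=120, C-γ→H-α 10×3=30, C-δ→H-α 8×2=16, C-ε→H-α 3×5=15, C-ζ→H-α 12×7=84
  bandwidth cost 391, fixed 43 → total 434.
Compare {H-α, H-β}: bandwidth cost 391 + fixed 86 = 477.
Compare {H-β}: bandwidth cost 513 + fixed 43 = 556.

434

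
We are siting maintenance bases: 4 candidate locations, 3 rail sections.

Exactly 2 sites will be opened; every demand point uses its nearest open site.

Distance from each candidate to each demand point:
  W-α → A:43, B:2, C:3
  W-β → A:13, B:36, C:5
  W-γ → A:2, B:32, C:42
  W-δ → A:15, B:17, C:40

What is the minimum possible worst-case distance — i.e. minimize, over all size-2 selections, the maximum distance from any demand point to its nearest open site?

3

Open {W-α, W-γ}.
  Farthest demand point is C at distance 3 (to W-α); all others are ≤ 3.
With {W-α, W-β} the worst case is 13.
With {W-α, W-δ} the worst case is 15.
No size-2 selection achieves below 3.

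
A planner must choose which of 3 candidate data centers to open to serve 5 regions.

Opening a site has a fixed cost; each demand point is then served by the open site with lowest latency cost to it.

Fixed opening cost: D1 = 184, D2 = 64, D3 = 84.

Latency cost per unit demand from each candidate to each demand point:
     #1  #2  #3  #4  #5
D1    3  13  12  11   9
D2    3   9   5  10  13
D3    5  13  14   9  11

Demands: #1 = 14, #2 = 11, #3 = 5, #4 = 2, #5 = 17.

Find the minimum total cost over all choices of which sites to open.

471

Open {D2}: assign each demand point to its cheapest open site.
  #1→D2 14×3=42, #2→D2 11×9=99, #3→D2 5×5=25, #4→D2 2×10=20, #5→D2 17×13=221
  latency cost 407, fixed 64 → total 471.
Compare {D2, D3}: latency cost 371 + fixed 148 = 519.
Compare {D3}: latency cost 488 + fixed 84 = 572.
Compare {D1, D2}: latency cost 339 + fixed 248 = 587.
All other subsets cost ≥ 519. Minimum total cost: 471.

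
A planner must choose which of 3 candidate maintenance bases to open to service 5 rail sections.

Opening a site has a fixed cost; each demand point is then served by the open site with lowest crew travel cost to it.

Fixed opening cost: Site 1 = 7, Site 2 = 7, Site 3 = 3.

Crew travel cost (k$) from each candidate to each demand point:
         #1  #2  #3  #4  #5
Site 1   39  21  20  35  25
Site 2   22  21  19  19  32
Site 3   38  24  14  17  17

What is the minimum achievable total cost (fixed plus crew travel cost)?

101

Open {Site 2, Site 3}: assign each demand point to its cheapest open site.
  #1→Site 2 22, #2→Site 2 21, #3→Site 3 14, #4→Site 3 17, #5→Site 3 17
  crew travel cost 91, fixed 10 → total 101.
Compare {Site 1, Site 2, Site 3}: crew travel cost 91 + fixed 17 = 108.
Compare {Site 3}: crew travel cost 110 + fixed 3 = 113.
Compare {Site 1, Site 3}: crew travel cost 107 + fixed 10 = 117.
All other subsets cost ≥ 108. Minimum total cost: 101.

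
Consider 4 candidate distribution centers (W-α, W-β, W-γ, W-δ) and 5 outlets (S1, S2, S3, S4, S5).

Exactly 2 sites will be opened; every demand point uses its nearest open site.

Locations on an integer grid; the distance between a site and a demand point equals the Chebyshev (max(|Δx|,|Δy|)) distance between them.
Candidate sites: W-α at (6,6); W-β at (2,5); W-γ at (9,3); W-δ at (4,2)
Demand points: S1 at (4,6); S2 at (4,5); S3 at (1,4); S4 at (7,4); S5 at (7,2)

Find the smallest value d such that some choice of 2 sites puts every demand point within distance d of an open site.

Open {W-β, W-γ}.
  Farthest demand point is S1 at distance 2 (to W-β); all others are ≤ 2.
With {W-α, W-δ} the worst case is 3.
With {W-β, W-δ} the worst case is 3.
No size-2 selection achieves below 2.

2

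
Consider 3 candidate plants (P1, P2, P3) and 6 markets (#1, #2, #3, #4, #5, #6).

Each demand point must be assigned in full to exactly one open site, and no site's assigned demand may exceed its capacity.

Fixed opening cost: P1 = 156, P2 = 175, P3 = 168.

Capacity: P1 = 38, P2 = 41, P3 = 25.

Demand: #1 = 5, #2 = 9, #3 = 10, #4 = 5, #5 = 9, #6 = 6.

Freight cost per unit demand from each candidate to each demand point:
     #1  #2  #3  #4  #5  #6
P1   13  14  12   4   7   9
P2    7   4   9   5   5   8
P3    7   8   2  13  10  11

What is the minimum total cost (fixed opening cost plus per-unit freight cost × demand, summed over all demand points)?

552

Open {P2, P3}; cheapest assignment that respects the capacities:
  P2 (cap 41, load 34): #1, #2, #4, #5, #6 — cost 5×7 + 9×4 + 5×5 + 9×5 + 6×8 = 189
  P3 (cap 25, load 10): #3 — cost 10×2 = 20
  Shipping 209, fixed 343 → total 552.
  Any other capacity-feasible assignment to {P2, P3} ships for at least 209.
Compare {P1, P3}: its best feasible assignment gives total 588.
Compare {P1, P2}: its best feasible assignment gives total 605.
Every other set of open sites that can feasibly serve all demand totals ≥ 588 even under its best assignment. Minimum: 552.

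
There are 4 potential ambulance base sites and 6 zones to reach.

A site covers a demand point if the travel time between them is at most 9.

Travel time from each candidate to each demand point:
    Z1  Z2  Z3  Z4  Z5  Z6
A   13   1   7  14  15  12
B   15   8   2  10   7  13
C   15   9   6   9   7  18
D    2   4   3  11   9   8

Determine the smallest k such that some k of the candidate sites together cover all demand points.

Coverage sets (demand points within 9 of each site):
  A: {Z2, Z3}
  B: {Z2, Z3, Z5}
  C: {Z2, Z3, Z4, Z5}
  D: {Z1, Z2, Z3, Z5, Z6}
No single site covers all 6 demand points.
But {C, D} covers everything, so the minimum is 2.

2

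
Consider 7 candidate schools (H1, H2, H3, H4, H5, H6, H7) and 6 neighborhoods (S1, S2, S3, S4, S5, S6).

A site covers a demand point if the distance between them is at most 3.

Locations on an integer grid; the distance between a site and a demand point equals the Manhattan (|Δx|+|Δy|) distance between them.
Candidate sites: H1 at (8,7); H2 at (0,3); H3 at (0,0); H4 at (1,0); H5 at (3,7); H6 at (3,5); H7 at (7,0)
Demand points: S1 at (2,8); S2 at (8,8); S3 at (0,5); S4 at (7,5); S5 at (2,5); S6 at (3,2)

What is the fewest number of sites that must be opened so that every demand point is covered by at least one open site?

3

Coverage sets (demand points within 3 of each site):
  H1: {S2, S4}
  H2: {S3}
  H3: {}
  H4: {}
  H5: {S1, S5}
  H6: {S3, S5, S6}
  H7: {}
No 2 sites suffice: every size-2 union leaves at least one demand point uncovered.
But {H1, H5, H6} covers everything, so the minimum is 3.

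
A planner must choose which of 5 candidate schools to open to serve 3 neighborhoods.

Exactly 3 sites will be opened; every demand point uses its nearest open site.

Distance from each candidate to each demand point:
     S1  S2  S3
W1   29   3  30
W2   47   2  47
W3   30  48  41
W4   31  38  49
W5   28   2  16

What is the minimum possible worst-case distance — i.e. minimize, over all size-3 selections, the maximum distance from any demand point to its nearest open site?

Open {W1, W2, W5}.
  Farthest demand point is S1 at distance 28 (to W5); all others are ≤ 28.
With {W1, W3, W5} the worst case is 28.
With {W1, W4, W5} the worst case is 28.
No size-3 selection achieves below 28.

28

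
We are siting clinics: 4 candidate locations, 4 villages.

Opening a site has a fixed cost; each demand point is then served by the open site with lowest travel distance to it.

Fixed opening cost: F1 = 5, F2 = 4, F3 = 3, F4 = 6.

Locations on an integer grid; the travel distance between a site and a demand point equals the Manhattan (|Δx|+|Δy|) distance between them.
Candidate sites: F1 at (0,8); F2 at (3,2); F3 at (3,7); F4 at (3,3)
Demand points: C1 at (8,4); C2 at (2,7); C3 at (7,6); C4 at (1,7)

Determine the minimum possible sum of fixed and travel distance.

19

Open {F3}: assign each demand point to its cheapest open site.
  C1→F3 8, C2→F3 1, C3→F3 5, C4→F3 2
  travel distance 16, fixed 3 → total 19.
Compare {F2, F3}: travel distance 15 + fixed 7 = 22.
Compare {F3, F4}: travel distance 14 + fixed 9 = 23.
Compare {F1, F3}: travel distance 16 + fixed 8 = 24.
All other subsets cost ≥ 22. Minimum total cost: 19.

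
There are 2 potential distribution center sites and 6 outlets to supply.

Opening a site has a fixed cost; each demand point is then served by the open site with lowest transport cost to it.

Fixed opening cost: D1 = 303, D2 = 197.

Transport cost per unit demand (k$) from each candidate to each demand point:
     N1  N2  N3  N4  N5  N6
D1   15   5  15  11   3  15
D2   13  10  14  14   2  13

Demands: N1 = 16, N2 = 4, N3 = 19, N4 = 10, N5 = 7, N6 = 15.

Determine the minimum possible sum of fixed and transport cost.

1060

Open {D2}: assign each demand point to its cheapest open site.
  N1→D2 16×13=208, N2→D2 4×10=40, N3→D2 19×14=266, N4→D2 10×14=140, N5→D2 7×2=14, N6→D2 15×13=195
  transport cost 863, fixed 197 → total 1060.
Compare {D1}: transport cost 901 + fixed 303 = 1204.
Compare {D1, D2}: transport cost 813 + fixed 500 = 1313.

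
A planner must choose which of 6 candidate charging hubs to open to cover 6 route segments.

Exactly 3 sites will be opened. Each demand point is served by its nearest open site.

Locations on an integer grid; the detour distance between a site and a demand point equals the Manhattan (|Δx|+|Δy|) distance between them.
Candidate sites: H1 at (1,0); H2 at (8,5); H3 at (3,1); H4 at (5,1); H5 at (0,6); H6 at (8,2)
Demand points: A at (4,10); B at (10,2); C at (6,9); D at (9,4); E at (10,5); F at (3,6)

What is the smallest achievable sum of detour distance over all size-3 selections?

23

Open {H2, H5, H6}.
  A→H5 8, B→H6 2, C→H2 6, D→H2 2, E→H2 2, F→H5 3  ⇒ total 23.
Compare {H1, H2, H5}: total 26.
Compare {H2, H3, H5}: total 26.
No size-3 selection does better; minimum is 23.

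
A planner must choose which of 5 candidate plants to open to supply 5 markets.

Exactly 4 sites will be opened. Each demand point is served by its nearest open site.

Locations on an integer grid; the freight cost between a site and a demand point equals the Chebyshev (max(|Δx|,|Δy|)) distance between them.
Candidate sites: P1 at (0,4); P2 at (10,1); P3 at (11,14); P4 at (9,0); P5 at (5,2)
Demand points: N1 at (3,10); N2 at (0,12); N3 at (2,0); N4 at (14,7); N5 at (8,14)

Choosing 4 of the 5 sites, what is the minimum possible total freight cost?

26

Open {P1, P2, P3, P5}.
  N1→P1 6, N2→P1 8, N3→P5 3, N4→P2 6, N5→P3 3  ⇒ total 26.
Compare {P1, P2, P3, P4}: total 27.
Compare {P1, P3, P4, P5}: total 27.
No size-4 selection does better; minimum is 26.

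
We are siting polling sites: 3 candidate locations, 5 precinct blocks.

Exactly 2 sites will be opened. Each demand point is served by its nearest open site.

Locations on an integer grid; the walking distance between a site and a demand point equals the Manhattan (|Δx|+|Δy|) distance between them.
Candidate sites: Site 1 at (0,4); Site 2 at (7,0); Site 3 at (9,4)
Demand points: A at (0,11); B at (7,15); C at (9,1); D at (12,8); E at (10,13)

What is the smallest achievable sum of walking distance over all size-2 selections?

Open {Site 1, Site 3}.
  A→Site 1 7, B→Site 3 13, C→Site 3 3, D→Site 3 7, E→Site 3 10  ⇒ total 40.
Compare {Site 2, Site 3}: total 49.
Compare {Site 1, Site 2}: total 54.

40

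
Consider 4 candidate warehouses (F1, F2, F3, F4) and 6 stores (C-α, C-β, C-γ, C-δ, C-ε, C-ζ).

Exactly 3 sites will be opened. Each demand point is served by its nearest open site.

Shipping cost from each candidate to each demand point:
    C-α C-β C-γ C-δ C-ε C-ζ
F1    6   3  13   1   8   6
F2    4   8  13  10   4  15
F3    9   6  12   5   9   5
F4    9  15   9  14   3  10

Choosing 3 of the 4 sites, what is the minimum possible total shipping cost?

26

Open {F1, F2, F4}.
  C-α→F2 4, C-β→F1 3, C-γ→F4 9, C-δ→F1 1, C-ε→F4 3, C-ζ→F1 6  ⇒ total 26.
Compare {F1, F3, F4}: total 27.
Compare {F1, F2, F3}: total 29.
No size-3 selection does better; minimum is 26.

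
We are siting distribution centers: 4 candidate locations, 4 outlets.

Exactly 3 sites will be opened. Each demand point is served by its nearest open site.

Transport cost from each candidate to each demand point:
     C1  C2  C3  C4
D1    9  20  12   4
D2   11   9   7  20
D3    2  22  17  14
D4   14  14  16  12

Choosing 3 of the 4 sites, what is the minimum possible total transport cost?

Open {D1, D2, D3}.
  C1→D3 2, C2→D2 9, C3→D2 7, C4→D1 4  ⇒ total 22.
Compare {D1, D2, D4}: total 29.
Compare {D2, D3, D4}: total 30.
No size-3 selection does better; minimum is 22.

22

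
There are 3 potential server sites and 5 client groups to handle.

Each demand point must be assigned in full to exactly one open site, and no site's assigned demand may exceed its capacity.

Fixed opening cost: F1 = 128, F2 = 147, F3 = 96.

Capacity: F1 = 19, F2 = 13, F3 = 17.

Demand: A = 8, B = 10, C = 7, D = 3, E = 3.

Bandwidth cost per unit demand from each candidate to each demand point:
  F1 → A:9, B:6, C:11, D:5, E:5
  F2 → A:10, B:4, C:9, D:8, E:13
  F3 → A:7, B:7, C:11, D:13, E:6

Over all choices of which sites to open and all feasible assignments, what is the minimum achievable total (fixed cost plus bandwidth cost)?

Open {F1, F3}; cheapest assignment that respects the capacities:
  F1 (cap 19, load 16): B, D, E — cost 10×6 + 3×5 + 3×5 = 90
  F3 (cap 17, load 15): A, C — cost 8×7 + 7×11 = 133
  Shipping 223, fixed 224 → total 447.
  Any other capacity-feasible assignment to {F1, F3} ships for at least 223.
Compare {F1, F2}: its best feasible assignment gives total 503.
Compare {F1, F2, F3}: its best feasible assignment gives total 574.
Every other set of open sites that can feasibly serve all demand totals ≥ 503 even under its best assignment. Minimum: 447.

447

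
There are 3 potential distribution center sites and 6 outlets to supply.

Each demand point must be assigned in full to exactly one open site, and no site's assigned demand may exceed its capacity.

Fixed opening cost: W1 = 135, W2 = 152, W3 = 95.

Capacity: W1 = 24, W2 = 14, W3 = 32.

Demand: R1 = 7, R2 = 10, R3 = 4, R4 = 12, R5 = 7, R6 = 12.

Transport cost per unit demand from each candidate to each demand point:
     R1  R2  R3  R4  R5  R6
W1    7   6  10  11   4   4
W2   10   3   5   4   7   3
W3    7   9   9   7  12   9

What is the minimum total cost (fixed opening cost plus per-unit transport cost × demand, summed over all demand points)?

Open {W1, W3}; cheapest assignment that respects the capacities:
  W1 (cap 24, load 23): R3, R5, R6 — cost 4×10 + 7×4 + 12×4 = 116
  W3 (cap 32, load 29): R1, R2, R4 — cost 7×7 + 10×9 + 12×7 = 223
  Shipping 339, fixed 230 → total 569.
  Any other capacity-feasible assignment to {W1, W3} ships for at least 339.
Compare {W1, W2, W3}: its best feasible assignment gives total 641.
Every other set of open sites that can feasibly serve all demand totals ≥ 641 even under its best assignment. Minimum: 569.

569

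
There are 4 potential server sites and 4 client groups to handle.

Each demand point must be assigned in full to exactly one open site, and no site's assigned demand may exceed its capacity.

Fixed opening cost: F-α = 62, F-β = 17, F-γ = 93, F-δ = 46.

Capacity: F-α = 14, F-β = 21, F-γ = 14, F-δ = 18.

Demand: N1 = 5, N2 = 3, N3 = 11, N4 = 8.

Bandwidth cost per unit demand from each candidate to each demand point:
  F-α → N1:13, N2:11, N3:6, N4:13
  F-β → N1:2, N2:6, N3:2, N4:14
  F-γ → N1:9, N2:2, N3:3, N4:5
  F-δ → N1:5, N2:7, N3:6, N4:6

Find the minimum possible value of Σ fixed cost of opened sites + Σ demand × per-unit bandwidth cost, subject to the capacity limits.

Open {F-β, F-δ}; cheapest assignment that respects the capacities:
  F-β (cap 21, load 19): N1, N2, N3 — cost 5×2 + 3×6 + 11×2 = 50
  F-δ (cap 18, load 8): N4 — cost 8×6 = 48
  Shipping 98, fixed 63 → total 161.
  Any other capacity-feasible assignment to {F-β, F-δ} ships for at least 98.
Compare {F-β, F-γ}: its best feasible assignment gives total 188.
Compare {F-α, F-β, F-δ}: its best feasible assignment gives total 223.
Every other set of open sites that can feasibly serve all demand totals ≥ 188 even under its best assignment. Minimum: 161.

161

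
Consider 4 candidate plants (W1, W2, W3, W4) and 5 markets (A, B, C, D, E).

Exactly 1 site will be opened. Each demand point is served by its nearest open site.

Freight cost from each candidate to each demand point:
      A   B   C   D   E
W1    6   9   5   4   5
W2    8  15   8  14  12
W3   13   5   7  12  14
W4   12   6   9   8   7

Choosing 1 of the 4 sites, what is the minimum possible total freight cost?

Open {W1}.
  A→W1 6, B→W1 9, C→W1 5, D→W1 4, E→W1 5  ⇒ total 29.
Compare {W4}: total 42.
Compare {W3}: total 51.
No size-1 selection does better; minimum is 29.

29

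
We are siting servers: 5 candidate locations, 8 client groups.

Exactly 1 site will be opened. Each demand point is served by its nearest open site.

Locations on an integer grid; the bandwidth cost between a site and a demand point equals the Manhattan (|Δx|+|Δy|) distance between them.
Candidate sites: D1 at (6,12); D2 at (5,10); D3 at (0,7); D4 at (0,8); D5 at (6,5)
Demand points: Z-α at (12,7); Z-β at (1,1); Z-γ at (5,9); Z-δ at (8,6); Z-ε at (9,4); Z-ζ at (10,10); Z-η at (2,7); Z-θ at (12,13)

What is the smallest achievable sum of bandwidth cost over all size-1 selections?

Open {D5}.
  Z-α→D5 8, Z-β→D5 9, Z-γ→D5 5, Z-δ→D5 3, Z-ε→D5 4, Z-ζ→D5 9, Z-η→D5 6, Z-θ→D5 14  ⇒ total 58.
Compare {D2}: total 62.
Compare {D1}: total 72.
No size-1 selection does better; minimum is 58.

58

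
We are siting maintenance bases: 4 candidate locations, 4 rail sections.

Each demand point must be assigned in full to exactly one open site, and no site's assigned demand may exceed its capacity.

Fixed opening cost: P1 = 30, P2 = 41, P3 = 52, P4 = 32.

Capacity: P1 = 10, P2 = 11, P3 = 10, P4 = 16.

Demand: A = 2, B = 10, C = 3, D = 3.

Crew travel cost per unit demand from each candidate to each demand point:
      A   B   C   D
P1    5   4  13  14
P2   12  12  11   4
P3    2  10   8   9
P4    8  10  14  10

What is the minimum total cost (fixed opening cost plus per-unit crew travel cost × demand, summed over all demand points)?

177

Open {P1, P3}; cheapest assignment that respects the capacities:
  P1 (cap 10, load 10): B — cost 10×4 = 40
  P3 (cap 10, load 8): A, C, D — cost 2×2 + 3×8 + 3×9 = 55
  Shipping 95, fixed 82 → total 177.
  Any other capacity-feasible assignment to {P1, P3} ships for at least 95.
Compare {P1, P2}: its best feasible assignment gives total 180.
Compare {P1, P4}: its best feasible assignment gives total 190.
Every other set of open sites that can feasibly serve all demand totals ≥ 180 even under its best assignment. Minimum: 177.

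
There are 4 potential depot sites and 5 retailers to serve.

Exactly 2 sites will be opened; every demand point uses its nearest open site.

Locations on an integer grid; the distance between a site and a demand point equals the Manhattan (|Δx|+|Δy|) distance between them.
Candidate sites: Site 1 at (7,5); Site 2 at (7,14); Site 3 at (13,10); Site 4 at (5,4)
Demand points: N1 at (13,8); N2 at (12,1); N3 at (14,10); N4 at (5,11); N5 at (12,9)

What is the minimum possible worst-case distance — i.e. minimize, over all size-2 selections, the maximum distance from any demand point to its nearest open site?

Open {Site 1, Site 3}.
  Farthest demand point is N2 at distance 9 (to Site 1); all others are ≤ 9.
With {Site 2, Site 3} the worst case is 10.
With {Site 3, Site 4} the worst case is 10.
No size-2 selection achieves below 9.

9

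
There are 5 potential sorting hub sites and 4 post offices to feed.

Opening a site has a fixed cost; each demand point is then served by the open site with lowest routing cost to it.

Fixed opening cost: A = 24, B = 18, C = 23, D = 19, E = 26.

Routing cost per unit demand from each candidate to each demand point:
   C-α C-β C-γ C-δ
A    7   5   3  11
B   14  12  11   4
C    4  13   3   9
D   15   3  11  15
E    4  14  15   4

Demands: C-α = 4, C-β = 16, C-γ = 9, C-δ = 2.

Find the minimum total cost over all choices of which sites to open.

Open {C, D}: assign each demand point to its cheapest open site.
  C-α→C 4×4=16, C-β→D 16×3=48, C-γ→C 9×3=27, C-δ→C 2×9=18
  routing cost 109, fixed 42 → total 151.
Compare {B, C, D}: routing cost 99 + fixed 60 = 159.
Compare {C, D, E}: routing cost 99 + fixed 68 = 167.
Compare {A, D}: routing cost 125 + fixed 43 = 168.
All other subsets cost ≥ 159. Minimum total cost: 151.

151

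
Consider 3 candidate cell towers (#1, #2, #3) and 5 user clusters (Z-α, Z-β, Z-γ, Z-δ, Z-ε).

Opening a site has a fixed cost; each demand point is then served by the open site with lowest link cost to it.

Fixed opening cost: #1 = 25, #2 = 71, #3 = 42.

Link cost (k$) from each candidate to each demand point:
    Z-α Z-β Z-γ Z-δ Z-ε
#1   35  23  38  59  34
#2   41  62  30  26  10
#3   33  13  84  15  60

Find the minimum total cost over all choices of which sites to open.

Open {#1, #3}: assign each demand point to its cheapest open site.
  Z-α→#3 33, Z-β→#3 13, Z-γ→#1 38, Z-δ→#3 15, Z-ε→#1 34
  link cost 133, fixed 67 → total 200.
Compare {#1}: link cost 189 + fixed 25 = 214.
Compare {#2, #3}: link cost 101 + fixed 113 = 214.
Compare {#1, #2}: link cost 124 + fixed 96 = 220.
All other subsets cost ≥ 214. Minimum total cost: 200.

200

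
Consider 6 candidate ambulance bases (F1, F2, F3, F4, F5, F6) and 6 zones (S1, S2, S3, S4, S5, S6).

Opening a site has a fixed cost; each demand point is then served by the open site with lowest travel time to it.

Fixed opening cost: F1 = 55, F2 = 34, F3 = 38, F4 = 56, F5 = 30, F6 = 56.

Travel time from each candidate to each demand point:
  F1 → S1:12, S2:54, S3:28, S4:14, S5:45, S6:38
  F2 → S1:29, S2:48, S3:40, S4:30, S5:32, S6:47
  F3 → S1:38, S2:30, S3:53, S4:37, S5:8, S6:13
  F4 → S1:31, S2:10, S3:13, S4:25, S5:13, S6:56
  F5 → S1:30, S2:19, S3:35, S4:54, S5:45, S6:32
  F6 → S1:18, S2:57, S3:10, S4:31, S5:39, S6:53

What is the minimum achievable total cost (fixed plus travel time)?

Open {F3, F4}: assign each demand point to its cheapest open site.
  S1→F4 31, S2→F4 10, S3→F4 13, S4→F4 25, S5→F3 8, S6→F3 13
  travel time 100, fixed 94 → total 194.
Compare {F1, F3}: travel time 105 + fixed 93 = 198.
Compare {F4}: travel time 148 + fixed 56 = 204.
Compare {F3, F6}: travel time 110 + fixed 94 = 204.
All other subsets cost ≥ 198. Minimum total cost: 194.

194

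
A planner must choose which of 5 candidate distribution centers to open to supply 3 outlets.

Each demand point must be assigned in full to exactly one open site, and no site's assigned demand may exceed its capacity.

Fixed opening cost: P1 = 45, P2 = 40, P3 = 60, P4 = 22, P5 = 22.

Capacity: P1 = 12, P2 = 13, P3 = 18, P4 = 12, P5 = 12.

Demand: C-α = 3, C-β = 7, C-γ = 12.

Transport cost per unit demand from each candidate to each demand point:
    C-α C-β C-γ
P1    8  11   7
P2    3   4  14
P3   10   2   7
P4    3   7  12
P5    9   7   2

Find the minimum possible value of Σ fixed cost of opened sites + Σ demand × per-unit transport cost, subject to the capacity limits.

123

Open {P2, P5}; cheapest assignment that respects the capacities:
  P2 (cap 13, load 10): C-α, C-β — cost 3×3 + 7×4 = 37
  P5 (cap 12, load 12): C-γ — cost 12×2 = 24
  Shipping 61, fixed 62 → total 123.
  Any other capacity-feasible assignment to {P2, P5} ships for at least 61.
Compare {P4, P5}: its best feasible assignment gives total 126.
Compare {P2, P4, P5}: its best feasible assignment gives total 145.
Every other set of open sites that can feasibly serve all demand totals ≥ 126 even under its best assignment. Minimum: 123.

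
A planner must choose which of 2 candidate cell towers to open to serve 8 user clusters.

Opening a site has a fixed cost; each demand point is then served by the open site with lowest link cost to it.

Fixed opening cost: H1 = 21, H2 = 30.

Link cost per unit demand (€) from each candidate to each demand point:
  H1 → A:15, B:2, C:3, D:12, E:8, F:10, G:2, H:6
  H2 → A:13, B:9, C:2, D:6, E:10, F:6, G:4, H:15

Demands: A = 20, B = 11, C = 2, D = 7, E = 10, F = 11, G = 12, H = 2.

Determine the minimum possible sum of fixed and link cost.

561

Open {H1, H2}: assign each demand point to its cheapest open site.
  A→H2 20×13=260, B→H1 11×2=22, C→H2 2×2=4, D→H2 7×6=42, E→H1 10×8=80, F→H2 11×6=66, G→H1 12×2=24, H→H1 2×6=12
  link cost 510, fixed 51 → total 561.
Compare {H1}: link cost 638 + fixed 21 = 659.
Compare {H2}: link cost 649 + fixed 30 = 679.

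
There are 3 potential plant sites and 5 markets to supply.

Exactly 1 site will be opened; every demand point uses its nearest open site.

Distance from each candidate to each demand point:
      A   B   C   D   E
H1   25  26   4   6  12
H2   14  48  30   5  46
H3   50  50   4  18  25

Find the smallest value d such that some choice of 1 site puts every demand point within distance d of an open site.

Open {H1}.
  Farthest demand point is B at distance 26 (to H1); all others are ≤ 26.
With {H2} the worst case is 48.
With {H3} the worst case is 50.
No size-1 selection achieves below 26.

26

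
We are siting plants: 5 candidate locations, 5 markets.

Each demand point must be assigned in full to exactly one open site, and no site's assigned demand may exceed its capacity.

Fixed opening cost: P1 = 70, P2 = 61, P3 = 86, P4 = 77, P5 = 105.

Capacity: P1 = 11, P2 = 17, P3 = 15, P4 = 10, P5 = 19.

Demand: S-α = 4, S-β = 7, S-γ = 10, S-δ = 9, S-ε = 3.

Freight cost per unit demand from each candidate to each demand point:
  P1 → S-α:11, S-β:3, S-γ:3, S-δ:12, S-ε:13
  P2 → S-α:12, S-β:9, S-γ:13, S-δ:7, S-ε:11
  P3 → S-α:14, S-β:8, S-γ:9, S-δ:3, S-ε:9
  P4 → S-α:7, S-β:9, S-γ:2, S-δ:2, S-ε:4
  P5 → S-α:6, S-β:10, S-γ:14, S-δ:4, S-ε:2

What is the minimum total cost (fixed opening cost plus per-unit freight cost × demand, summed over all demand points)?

359

Open {P1, P4, P5}; cheapest assignment that respects the capacities:
  P1 (cap 11, load 7): S-β — cost 7×3 = 21
  P4 (cap 10, load 10): S-γ — cost 10×2 = 20
  P5 (cap 19, load 16): S-α, S-δ, S-ε — cost 4×6 + 9×4 + 3×2 = 66
  Shipping 107, fixed 252 → total 359.
  Any other capacity-feasible assignment to {P1, P4, P5} ships for at least 107.
Compare {P1, P3, P4}: its best feasible assignment gives total 372.
Compare {P1, P2, P4}: its best feasible assignment gives total 389.
Every other set of open sites that can feasibly serve all demand totals ≥ 372 even under its best assignment. Minimum: 359.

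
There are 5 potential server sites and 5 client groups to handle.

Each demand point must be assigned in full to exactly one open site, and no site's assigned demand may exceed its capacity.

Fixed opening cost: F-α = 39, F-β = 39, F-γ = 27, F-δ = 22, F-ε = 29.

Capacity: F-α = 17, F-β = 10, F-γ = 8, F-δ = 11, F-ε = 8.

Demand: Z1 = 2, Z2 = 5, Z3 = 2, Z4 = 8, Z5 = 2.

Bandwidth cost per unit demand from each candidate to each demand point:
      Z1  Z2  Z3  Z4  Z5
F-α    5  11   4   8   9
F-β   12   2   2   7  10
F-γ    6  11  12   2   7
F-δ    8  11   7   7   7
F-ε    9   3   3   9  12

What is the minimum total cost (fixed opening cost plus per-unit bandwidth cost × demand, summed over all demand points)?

145

Open {F-γ, F-δ, F-ε}; cheapest assignment that respects the capacities:
  F-γ (cap 8, load 8): Z4 — cost 8×2 = 16
  F-δ (cap 11, load 4): Z1, Z5 — cost 2×8 + 2×7 = 30
  F-ε (cap 8, load 7): Z2, Z3 — cost 5×3 + 2×3 = 21
  Shipping 67, fixed 78 → total 145.
  Any other capacity-feasible assignment to {F-γ, F-δ, F-ε} ships for at least 67.
Compare {F-β, F-γ, F-δ}: its best feasible assignment gives total 148.
Compare {F-α, F-γ, F-ε}: its best feasible assignment gives total 160.
Every other set of open sites that can feasibly serve all demand totals ≥ 148 even under its best assignment. Minimum: 145.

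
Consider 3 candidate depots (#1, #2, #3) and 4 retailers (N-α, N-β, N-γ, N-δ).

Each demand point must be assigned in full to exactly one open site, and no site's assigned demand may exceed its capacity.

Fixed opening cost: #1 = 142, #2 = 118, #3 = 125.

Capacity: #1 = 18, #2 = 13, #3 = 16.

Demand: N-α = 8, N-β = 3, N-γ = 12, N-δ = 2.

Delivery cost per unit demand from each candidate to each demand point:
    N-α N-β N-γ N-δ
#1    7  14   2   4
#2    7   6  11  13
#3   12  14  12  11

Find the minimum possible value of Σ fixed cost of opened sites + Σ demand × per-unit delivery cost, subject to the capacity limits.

Open {#1, #2}; cheapest assignment that respects the capacities:
  #1 (cap 18, load 14): N-γ, N-δ — cost 12×2 + 2×4 = 32
  #2 (cap 13, load 11): N-α, N-β — cost 8×7 + 3×6 = 74
  Shipping 106, fixed 260 → total 366.
  Any other capacity-feasible assignment to {#1, #2} ships for at least 106.
Compare {#1, #3}: its best feasible assignment gives total 437.
Compare {#2, #3}: its best feasible assignment gives total 483.
Every other set of open sites that can feasibly serve all demand totals ≥ 437 even under its best assignment. Minimum: 366.

366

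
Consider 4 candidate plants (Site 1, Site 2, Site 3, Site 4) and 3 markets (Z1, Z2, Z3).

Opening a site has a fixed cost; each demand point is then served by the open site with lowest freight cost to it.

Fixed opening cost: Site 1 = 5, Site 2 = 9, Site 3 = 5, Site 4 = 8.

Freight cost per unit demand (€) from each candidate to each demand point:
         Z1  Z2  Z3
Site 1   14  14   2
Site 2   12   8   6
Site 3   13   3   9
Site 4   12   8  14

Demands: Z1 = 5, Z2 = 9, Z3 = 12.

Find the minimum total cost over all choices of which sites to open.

Open {Site 1, Site 3}: assign each demand point to its cheapest open site.
  Z1→Site 3 5×13=65, Z2→Site 3 9×3=27, Z3→Site 1 12×2=24
  freight cost 116, fixed 10 → total 126.
Compare {Site 1, Site 3, Site 4}: freight cost 111 + fixed 18 = 129.
Compare {Site 1, Site 2, Site 3}: freight cost 111 + fixed 19 = 130.
Compare {Site 1, Site 2, Site 3, Site 4}: freight cost 111 + fixed 27 = 138.
All other subsets cost ≥ 129. Minimum total cost: 126.

126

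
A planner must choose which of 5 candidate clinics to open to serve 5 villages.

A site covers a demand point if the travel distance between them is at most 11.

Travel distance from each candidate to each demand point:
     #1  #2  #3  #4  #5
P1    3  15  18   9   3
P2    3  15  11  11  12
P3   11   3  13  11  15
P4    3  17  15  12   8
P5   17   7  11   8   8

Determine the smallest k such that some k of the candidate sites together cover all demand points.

2

Coverage sets (demand points within 11 of each site):
  P1: {#1, #4, #5}
  P2: {#1, #3, #4}
  P3: {#1, #2, #4}
  P4: {#1, #5}
  P5: {#2, #3, #4, #5}
No single site covers all 5 demand points.
But {P1, P5} covers everything, so the minimum is 2.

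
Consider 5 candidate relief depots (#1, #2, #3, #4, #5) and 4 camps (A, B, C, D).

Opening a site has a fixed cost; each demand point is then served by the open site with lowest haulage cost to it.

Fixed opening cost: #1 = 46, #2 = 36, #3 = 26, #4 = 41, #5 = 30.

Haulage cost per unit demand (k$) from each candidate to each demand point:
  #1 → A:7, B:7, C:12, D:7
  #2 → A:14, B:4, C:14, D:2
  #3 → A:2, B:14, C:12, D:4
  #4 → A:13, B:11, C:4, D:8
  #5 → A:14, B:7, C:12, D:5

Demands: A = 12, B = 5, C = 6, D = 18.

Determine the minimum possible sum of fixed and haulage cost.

Open {#2, #3, #4}: assign each demand point to its cheapest open site.
  A→#3 12×2=24, B→#2 5×4=20, C→#4 6×4=24, D→#2 18×2=36
  haulage cost 104, fixed 103 → total 207.
Compare {#2, #3}: haulage cost 152 + fixed 62 = 214.
Compare {#2, #3, #4, #5}: haulage cost 104 + fixed 133 = 237.
Compare {#3, #4}: haulage cost 175 + fixed 67 = 242.
All other subsets cost ≥ 214. Minimum total cost: 207.

207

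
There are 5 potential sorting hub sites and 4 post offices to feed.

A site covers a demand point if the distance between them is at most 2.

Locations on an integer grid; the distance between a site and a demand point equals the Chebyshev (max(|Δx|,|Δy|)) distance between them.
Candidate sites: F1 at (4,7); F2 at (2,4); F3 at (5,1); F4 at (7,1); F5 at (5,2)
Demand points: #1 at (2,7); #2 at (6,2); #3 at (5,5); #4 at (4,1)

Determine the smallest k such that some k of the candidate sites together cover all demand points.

Coverage sets (demand points within 2 of each site):
  F1: {#1, #3}
  F2: {}
  F3: {#2, #4}
  F4: {#2}
  F5: {#2, #4}
No single site covers all 4 demand points.
But {F1, F3} covers everything, so the minimum is 2.

2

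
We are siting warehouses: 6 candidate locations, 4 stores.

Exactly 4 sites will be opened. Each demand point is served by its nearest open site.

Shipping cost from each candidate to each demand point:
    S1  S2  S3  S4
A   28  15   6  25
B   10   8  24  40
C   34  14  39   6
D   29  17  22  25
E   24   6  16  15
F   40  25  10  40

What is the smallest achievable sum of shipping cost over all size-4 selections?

28

Open {A, B, C, E}.
  S1→B 10, S2→E 6, S3→A 6, S4→C 6  ⇒ total 28.
Compare {A, B, C, D}: total 30.
Compare {A, B, C, F}: total 30.
No size-4 selection does better; minimum is 28.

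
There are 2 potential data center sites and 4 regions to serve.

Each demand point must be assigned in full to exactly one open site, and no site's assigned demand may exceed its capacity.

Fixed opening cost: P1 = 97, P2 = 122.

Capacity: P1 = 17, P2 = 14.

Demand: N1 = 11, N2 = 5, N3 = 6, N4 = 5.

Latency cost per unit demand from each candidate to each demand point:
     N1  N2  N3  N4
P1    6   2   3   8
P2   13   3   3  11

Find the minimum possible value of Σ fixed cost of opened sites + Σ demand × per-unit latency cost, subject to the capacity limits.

Open {P1, P2}; cheapest assignment that respects the capacities:
  P1 (cap 17, load 16): N1, N4 — cost 11×6 + 5×8 = 106
  P2 (cap 14, load 11): N2, N3 — cost 5×3 + 6×3 = 33
  Shipping 139, fixed 219 → total 358.
  Any other capacity-feasible assignment to {P1, P2} ships for at least 139.
Total demand is 27 and no other set of sites has combined capacity ≥ 27, so {P1, P2} is the only feasible choice of open sites. Minimum: 358.

358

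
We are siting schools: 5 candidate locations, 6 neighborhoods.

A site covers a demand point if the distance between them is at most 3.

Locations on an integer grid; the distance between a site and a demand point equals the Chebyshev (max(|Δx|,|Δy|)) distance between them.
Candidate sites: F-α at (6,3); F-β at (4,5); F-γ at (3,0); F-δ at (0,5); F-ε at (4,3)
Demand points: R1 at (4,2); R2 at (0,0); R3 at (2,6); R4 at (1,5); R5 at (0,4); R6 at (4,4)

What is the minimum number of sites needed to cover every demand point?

Coverage sets (demand points within 3 of each site):
  F-α: {R1, R6}
  F-β: {R1, R3, R4, R6}
  F-γ: {R1, R2}
  F-δ: {R3, R4, R5}
  F-ε: {R1, R3, R4, R6}
No 2 sites suffice: every size-2 union leaves at least one demand point uncovered.
But {F-α, F-γ, F-δ} covers everything, so the minimum is 3.

3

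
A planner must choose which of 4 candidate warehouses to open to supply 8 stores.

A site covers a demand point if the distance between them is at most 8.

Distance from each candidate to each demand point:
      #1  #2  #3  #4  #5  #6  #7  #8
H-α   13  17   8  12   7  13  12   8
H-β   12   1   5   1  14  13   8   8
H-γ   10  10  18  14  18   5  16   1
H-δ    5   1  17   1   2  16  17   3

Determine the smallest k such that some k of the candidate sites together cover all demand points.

Coverage sets (demand points within 8 of each site):
  H-α: {#3, #5, #8}
  H-β: {#2, #3, #4, #7, #8}
  H-γ: {#6, #8}
  H-δ: {#1, #2, #4, #5, #8}
No 2 sites suffice: every size-2 union leaves at least one demand point uncovered.
But {H-β, H-γ, H-δ} covers everything, so the minimum is 3.

3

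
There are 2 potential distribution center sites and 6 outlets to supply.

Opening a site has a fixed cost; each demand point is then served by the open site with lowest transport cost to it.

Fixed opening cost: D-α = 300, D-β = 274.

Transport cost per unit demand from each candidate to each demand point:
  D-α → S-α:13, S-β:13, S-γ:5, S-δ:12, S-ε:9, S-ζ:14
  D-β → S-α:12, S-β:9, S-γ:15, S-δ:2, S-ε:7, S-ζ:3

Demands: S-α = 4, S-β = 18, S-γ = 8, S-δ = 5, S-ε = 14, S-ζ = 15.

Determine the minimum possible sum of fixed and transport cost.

757

Open {D-β}: assign each demand point to its cheapest open site.
  S-α→D-β 4×12=48, S-β→D-β 18×9=162, S-γ→D-β 8×15=120, S-δ→D-β 5×2=10, S-ε→D-β 14×7=98, S-ζ→D-β 15×3=45
  transport cost 483, fixed 274 → total 757.
Compare {D-α, D-β}: transport cost 403 + fixed 574 = 977.
Compare {D-α}: transport cost 722 + fixed 300 = 1022.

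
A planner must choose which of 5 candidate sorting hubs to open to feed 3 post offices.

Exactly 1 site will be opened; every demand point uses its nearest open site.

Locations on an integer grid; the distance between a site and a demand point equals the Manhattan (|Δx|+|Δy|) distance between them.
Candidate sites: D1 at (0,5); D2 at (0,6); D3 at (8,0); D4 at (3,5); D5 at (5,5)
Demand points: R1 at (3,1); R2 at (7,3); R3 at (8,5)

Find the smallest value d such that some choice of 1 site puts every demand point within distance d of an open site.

Open {D3}.
  Farthest demand point is R1 at distance 6 (to D3); all others are ≤ 6.
With {D4} the worst case is 6.
With {D5} the worst case is 6.
No size-1 selection achieves below 6.

6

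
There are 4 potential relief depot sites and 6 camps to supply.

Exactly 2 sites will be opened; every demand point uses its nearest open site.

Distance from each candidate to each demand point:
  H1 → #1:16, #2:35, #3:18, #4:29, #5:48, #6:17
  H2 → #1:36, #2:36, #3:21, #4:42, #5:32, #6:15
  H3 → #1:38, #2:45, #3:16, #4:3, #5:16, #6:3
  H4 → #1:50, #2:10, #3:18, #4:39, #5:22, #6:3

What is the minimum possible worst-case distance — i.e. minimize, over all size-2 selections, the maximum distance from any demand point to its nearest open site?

29

Open {H1, H4}.
  Farthest demand point is #4 at distance 29 (to H1); all others are ≤ 29.
With {H1, H2} the worst case is 35.
With {H1, H3} the worst case is 35.
No size-2 selection achieves below 29.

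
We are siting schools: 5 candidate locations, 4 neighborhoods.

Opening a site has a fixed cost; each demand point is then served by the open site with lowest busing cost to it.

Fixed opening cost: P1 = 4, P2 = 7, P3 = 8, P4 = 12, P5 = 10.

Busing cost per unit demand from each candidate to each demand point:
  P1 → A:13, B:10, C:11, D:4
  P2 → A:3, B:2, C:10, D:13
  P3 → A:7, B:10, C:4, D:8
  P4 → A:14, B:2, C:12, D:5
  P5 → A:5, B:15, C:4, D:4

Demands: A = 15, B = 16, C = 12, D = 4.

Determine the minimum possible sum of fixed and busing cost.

Open {P2, P5}: assign each demand point to its cheapest open site.
  A→P2 15×3=45, B→P2 16×2=32, C→P5 12×4=48, D→P5 4×4=16
  busing cost 141, fixed 17 → total 158.
Compare {P1, P2, P3}: busing cost 141 + fixed 19 = 160.
Compare {P1, P2, P5}: busing cost 141 + fixed 21 = 162.
Compare {P2, P3, P5}: busing cost 141 + fixed 25 = 166.
All other subsets cost ≥ 160. Minimum total cost: 158.

158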